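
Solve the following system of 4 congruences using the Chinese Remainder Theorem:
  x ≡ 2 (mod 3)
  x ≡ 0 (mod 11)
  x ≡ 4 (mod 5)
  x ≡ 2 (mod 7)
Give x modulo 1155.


Product of moduli M = 3 · 11 · 5 · 7 = 1155.
Merge one congruence at a time:
  Start: x ≡ 2 (mod 3).
  Combine with x ≡ 0 (mod 11); new modulus lcm = 33.
    Write x = 2 + 3·t and substitute into x ≡ 0 (mod 11): 3·t ≡ 0 − 2 = -2 (mod 11).
    Reduce coefficients mod 11: 3·t ≡ 9 (mod 11).
    The inverse of 3 mod 11 is 4 (since 3·4 = 12 = 1·11 + 1), so t ≡ 4·9 = 36 ≡ 3 (mod 11).
    Then x = 2 + 3·3 = 11, valid modulo lcm(3, 11) = 33: x ≡ 11 (mod 33).
  Combine with x ≡ 4 (mod 5); new modulus lcm = 165.
    Write x = 11 + 33·t and substitute into x ≡ 4 (mod 5): 33·t ≡ 4 − 11 = -7 (mod 5).
    Reduce coefficients mod 5: 3·t ≡ 3 (mod 5).
    The inverse of 3 mod 5 is 2 (since 3·2 = 6 = 1·5 + 1), so t ≡ 2·3 = 6 ≡ 1 (mod 5).
    Then x = 11 + 33·1 = 44, valid modulo lcm(33, 5) = 165: x ≡ 44 (mod 165).
  Combine with x ≡ 2 (mod 7); new modulus lcm = 1155.
    Write x = 44 + 165·t and substitute into x ≡ 2 (mod 7): 165·t ≡ 2 − 44 = -42 (mod 7).
    Reduce coefficients mod 7: 4·t ≡ 0 (mod 7).
    The inverse of 4 mod 7 is 2 (since 4·2 = 8 = 1·7 + 1), so t ≡ 2·0 = 0 ≡ 0 (mod 7).
    Then x = 44 + 165·0 = 44, valid modulo lcm(165, 7) = 1155: x ≡ 44 (mod 1155).
Verify against each original: 44 mod 3 = 2, 44 mod 11 = 0, 44 mod 5 = 4, 44 mod 7 = 2.

x ≡ 44 (mod 1155).


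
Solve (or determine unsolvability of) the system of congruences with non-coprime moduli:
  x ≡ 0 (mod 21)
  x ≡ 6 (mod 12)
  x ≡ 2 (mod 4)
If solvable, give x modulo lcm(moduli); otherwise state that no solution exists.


Moduli 21, 12, 4 are not pairwise coprime, so CRT works modulo lcm(m_i) when all pairwise compatibility conditions hold.
Pairwise compatibility: gcd(m_i, m_j) must divide a_i - a_j for every pair.
Merge one congruence at a time:
  Start: x ≡ 0 (mod 21).
  Combine with x ≡ 6 (mod 12): gcd(21, 12) = 3; 6 - 0 = 6, which IS divisible by 3, so compatible.
    Write x = 0 + 21·t and substitute into x ≡ 6 (mod 12): 21·t ≡ 6 − 0 = 6 (mod 12).
    Divide the congruence (and modulus) by g = 3: 7·t ≡ 2 (mod 4).
    Reduce coefficients mod 4: 3·t ≡ 2 (mod 4).
    The inverse of 3 mod 4 is 3 (since 3·3 = 9 = 2·4 + 1), so t ≡ 3·2 = 6 ≡ 2 (mod 4).
    Then x = 0 + 21·2 = 42, valid modulo lcm(21, 12) = 84: x ≡ 42 (mod 84).
  Combine with x ≡ 2 (mod 4): gcd(84, 4) = 4; 2 - 42 = -40, which IS divisible by 4, so compatible.
    Write x = 42 + 84·t and substitute into x ≡ 2 (mod 4): 84·t ≡ 2 − 42 = -40 (mod 4).
    Divide the congruence (and modulus) by g = 4: 21·t ≡ -10 (mod 1).
    Modulo 1 every t works; take t = 0.
    Then x = 42 + 84·0 = 42, valid modulo lcm(84, 4) = 84: x ≡ 42 (mod 84).
Verify: 42 mod 21 = 0, 42 mod 12 = 6, 42 mod 4 = 2.

x ≡ 42 (mod 84).


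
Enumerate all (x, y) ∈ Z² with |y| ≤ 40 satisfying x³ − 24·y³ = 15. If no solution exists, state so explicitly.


The equation is x³ - 24y³ = 15. For fixed y, x³ = 24·y³ + 15, so a solution requires the RHS to be a perfect cube.
Strategy: iterate y from -40 to 40, compute RHS = 24·y³ + 15, and check whether it is a (positive or negative) perfect cube.
Check small values of y:
  y = 0: RHS = 15 is not a perfect cube.
  y = 1: RHS = 39 is not a perfect cube.
  y = -1: RHS = -9 is not a perfect cube.
  y = 2: RHS = 207 is not a perfect cube.
  y = -2: RHS = -177 is not a perfect cube.
  y = 3: RHS = 663 is not a perfect cube.
  y = -3: RHS = -633 is not a perfect cube.
Continuing the search up to |y| = 40 finds no solutions either.
No (x, y) in the scanned range satisfies the equation.

No integer solutions with |y| ≤ 40.


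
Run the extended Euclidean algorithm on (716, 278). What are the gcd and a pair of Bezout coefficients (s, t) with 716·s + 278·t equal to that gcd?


Euclidean algorithm on (716, 278) — divide until remainder is 0:
  716 = 2 · 278 + 160
  278 = 1 · 160 + 118
  160 = 1 · 118 + 42
  118 = 2 · 42 + 34
  42 = 1 · 34 + 8
  34 = 4 · 8 + 2
  8 = 4 · 2 + 0
gcd(716, 278) = 2.
Track Bezout coefficients alongside the remainders: start with r₀ = 716 = a·1 + b·0 (s = 1, t = 0) and r₁ = 278 = a·0 + b·1 (s = 0, t = 1); each new remainder r_{k+1} = r_{k-1} − q_k·r_k inherits s_{k+1} = s_{k-1} − q_k·s_k, t_{k+1} = t_{k-1} − q_k·t_k, so r_k = a·s_k + b·t_k at every step:
  q = 2: r = 160, s = 1 − 2·0 = 1, t = 0 − 2·1 = -2  (check: 716·1 + 278·(-2) = 160)
  q = 1: r = 118, s = 0 − 1·1 = -1, t = 1 − 1·(-2) = 3  (check: 716·(-1) + 278·3 = 118)
  q = 1: r = 42, s = 1 − 1·(-1) = 2, t = -2 − 1·3 = -5  (check: 716·2 + 278·(-5) = 42)
  q = 2: r = 34, s = -1 − 2·2 = -5, t = 3 − 2·(-5) = 13  (check: 716·(-5) + 278·13 = 34)
  q = 1: r = 8, s = 2 − 1·(-5) = 7, t = -5 − 1·13 = -18  (check: 716·7 + 278·(-18) = 8)
  q = 4: r = 2, s = -5 − 4·7 = -33, t = 13 − 4·(-18) = 85  (check: 716·(-33) + 278·85 = 2)
The row with r = 2 (the gcd) gives the Bezout coefficients s = -33, t = 85.
Result: 716 · (-33) + 278 · (85) = 2.

gcd(716, 278) = 2; s = -33, t = 85 (check: 716·(-33) + 278·85 = 2).


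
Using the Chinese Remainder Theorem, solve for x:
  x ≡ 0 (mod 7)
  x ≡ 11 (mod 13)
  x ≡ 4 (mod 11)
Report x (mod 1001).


Moduli 7, 13, 11 are pairwise coprime; by CRT there is a unique solution modulo M = 7 · 13 · 11 = 1001.
Solve pairwise, accumulating the modulus:
  Start with x ≡ 0 (mod 7).
  Combine with x ≡ 11 (mod 13): since gcd(7, 13) = 1, we get a unique residue mod 91.
    Write x = 0 + 7·t and substitute into x ≡ 11 (mod 13): 7·t ≡ 11 − 0 = 11 (mod 13).
    The inverse of 7 mod 13 is 2 (since 7·2 = 14 = 1·13 + 1), so t ≡ 2·11 = 22 ≡ 9 (mod 13).
    Then x = 0 + 7·9 = 63, valid modulo lcm(7, 13) = 91: x ≡ 63 (mod 91).
  Combine with x ≡ 4 (mod 11): since gcd(91, 11) = 1, we get a unique residue mod 1001.
    Write x = 63 + 91·t and substitute into x ≡ 4 (mod 11): 91·t ≡ 4 − 63 = -59 (mod 11).
    Reduce coefficients mod 11: 3·t ≡ 7 (mod 11).
    The inverse of 3 mod 11 is 4 (since 3·4 = 12 = 1·11 + 1), so t ≡ 4·7 = 28 ≡ 6 (mod 11).
    Then x = 63 + 91·6 = 609, valid modulo lcm(91, 11) = 1001: x ≡ 609 (mod 1001).
Verify: 609 mod 7 = 0 ✓, 609 mod 13 = 11 ✓, 609 mod 11 = 4 ✓.

x ≡ 609 (mod 1001).


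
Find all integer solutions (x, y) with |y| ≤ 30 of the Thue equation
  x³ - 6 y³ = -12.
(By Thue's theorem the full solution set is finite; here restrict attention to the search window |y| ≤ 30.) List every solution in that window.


The equation is x³ - 6y³ = -12. For fixed y, x³ = 6·y³ − 12, so a solution requires the RHS to be a perfect cube.
Strategy: iterate y from -30 to 30, compute RHS = 6·y³ − 12, and check whether it is a (positive or negative) perfect cube.
Check small values of y:
  y = 0: RHS = -12 is not a perfect cube.
  y = 1: RHS = -6 is not a perfect cube.
  y = -1: RHS = -18 is not a perfect cube.
  y = 2: RHS = 36 is not a perfect cube.
  y = -2: RHS = -60 is not a perfect cube.
  y = 3: RHS = 150 is not a perfect cube.
  y = -3: RHS = -174 is not a perfect cube.
Continuing the search up to |y| = 30 finds no solutions either.
No (x, y) in the scanned range satisfies the equation.

No integer solutions with |y| ≤ 30.


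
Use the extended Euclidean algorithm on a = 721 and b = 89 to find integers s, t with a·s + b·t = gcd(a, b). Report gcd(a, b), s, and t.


Euclidean algorithm on (721, 89) — divide until remainder is 0:
  721 = 8 · 89 + 9
  89 = 9 · 9 + 8
  9 = 1 · 8 + 1
  8 = 8 · 1 + 0
gcd(721, 89) = 1.
Track Bezout coefficients alongside the remainders: start with r₀ = 721 = a·1 + b·0 (s = 1, t = 0) and r₁ = 89 = a·0 + b·1 (s = 0, t = 1); each new remainder r_{k+1} = r_{k-1} − q_k·r_k inherits s_{k+1} = s_{k-1} − q_k·s_k, t_{k+1} = t_{k-1} − q_k·t_k, so r_k = a·s_k + b·t_k at every step:
  q = 8: r = 9, s = 1 − 8·0 = 1, t = 0 − 8·1 = -8  (check: 721·1 + 89·(-8) = 9)
  q = 9: r = 8, s = 0 − 9·1 = -9, t = 1 − 9·(-8) = 73  (check: 721·(-9) + 89·73 = 8)
  q = 1: r = 1, s = 1 − 1·(-9) = 10, t = -8 − 1·73 = -81  (check: 721·10 + 89·(-81) = 1)
The row with r = 1 (the gcd) gives the Bezout coefficients s = 10, t = -81.
Result: 721 · (10) + 89 · (-81) = 1.

gcd(721, 89) = 1; s = 10, t = -81 (check: 721·10 + 89·(-81) = 1).


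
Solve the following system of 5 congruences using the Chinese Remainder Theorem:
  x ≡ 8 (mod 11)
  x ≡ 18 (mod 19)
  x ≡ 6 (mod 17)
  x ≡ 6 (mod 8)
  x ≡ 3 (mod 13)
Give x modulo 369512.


Product of moduli M = 11 · 19 · 17 · 8 · 13 = 369512.
Merge one congruence at a time:
  Start: x ≡ 8 (mod 11).
  Combine with x ≡ 18 (mod 19); new modulus lcm = 209.
    Write x = 8 + 11·t and substitute into x ≡ 18 (mod 19): 11·t ≡ 18 − 8 = 10 (mod 19).
    The inverse of 11 mod 19 is 7 (since 11·7 = 77 = 4·19 + 1), so t ≡ 7·10 = 70 ≡ 13 (mod 19).
    Then x = 8 + 11·13 = 151, valid modulo lcm(11, 19) = 209: x ≡ 151 (mod 209).
  Combine with x ≡ 6 (mod 17); new modulus lcm = 3553.
    Write x = 151 + 209·t and substitute into x ≡ 6 (mod 17): 209·t ≡ 6 − 151 = -145 (mod 17).
    Reduce coefficients mod 17: 5·t ≡ 8 (mod 17).
    The inverse of 5 mod 17 is 7 (since 5·7 = 35 = 2·17 + 1), so t ≡ 7·8 = 56 ≡ 5 (mod 17).
    Then x = 151 + 209·5 = 1196, valid modulo lcm(209, 17) = 3553: x ≡ 1196 (mod 3553).
  Combine with x ≡ 6 (mod 8); new modulus lcm = 28424.
    Write x = 1196 + 3553·t and substitute into x ≡ 6 (mod 8): 3553·t ≡ 6 − 1196 = -1190 (mod 8).
    Reduce coefficients mod 8: 1·t ≡ 2 (mod 8).
    So t ≡ 2 (mod 8).
    Then x = 1196 + 3553·2 = 8302, valid modulo lcm(3553, 8) = 28424: x ≡ 8302 (mod 28424).
  Combine with x ≡ 3 (mod 13); new modulus lcm = 369512.
    Write x = 8302 + 28424·t and substitute into x ≡ 3 (mod 13): 28424·t ≡ 3 − 8302 = -8299 (mod 13).
    Reduce coefficients mod 13: 6·t ≡ 8 (mod 13).
    The inverse of 6 mod 13 is 11 (since 6·11 = 66 = 5·13 + 1), so t ≡ 11·8 = 88 ≡ 10 (mod 13).
    Then x = 8302 + 28424·10 = 292542, valid modulo lcm(28424, 13) = 369512: x ≡ 292542 (mod 369512).
Verify against each original: 292542 mod 11 = 8, 292542 mod 19 = 18, 292542 mod 17 = 6, 292542 mod 8 = 6, 292542 mod 13 = 3.

x ≡ 292542 (mod 369512).


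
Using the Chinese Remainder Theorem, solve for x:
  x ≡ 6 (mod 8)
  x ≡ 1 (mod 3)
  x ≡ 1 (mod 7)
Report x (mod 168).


Moduli 8, 3, 7 are pairwise coprime; by CRT there is a unique solution modulo M = 8 · 3 · 7 = 168.
Solve pairwise, accumulating the modulus:
  Start with x ≡ 6 (mod 8).
  Combine with x ≡ 1 (mod 3): since gcd(8, 3) = 1, we get a unique residue mod 24.
    Write x = 6 + 8·t and substitute into x ≡ 1 (mod 3): 8·t ≡ 1 − 6 = -5 (mod 3).
    Reduce coefficients mod 3: 2·t ≡ 1 (mod 3).
    The inverse of 2 mod 3 is 2 (since 2·2 = 4 = 1·3 + 1), so t ≡ 2·1 = 2 ≡ 2 (mod 3).
    Then x = 6 + 8·2 = 22, valid modulo lcm(8, 3) = 24: x ≡ 22 (mod 24).
  Combine with x ≡ 1 (mod 7): since gcd(24, 7) = 1, we get a unique residue mod 168.
    Write x = 22 + 24·t and substitute into x ≡ 1 (mod 7): 24·t ≡ 1 − 22 = -21 (mod 7).
    Reduce coefficients mod 7: 3·t ≡ 0 (mod 7).
    The inverse of 3 mod 7 is 5 (since 3·5 = 15 = 2·7 + 1), so t ≡ 5·0 = 0 ≡ 0 (mod 7).
    Then x = 22 + 24·0 = 22, valid modulo lcm(24, 7) = 168: x ≡ 22 (mod 168).
Verify: 22 mod 8 = 6 ✓, 22 mod 3 = 1 ✓, 22 mod 7 = 1 ✓.

x ≡ 22 (mod 168).


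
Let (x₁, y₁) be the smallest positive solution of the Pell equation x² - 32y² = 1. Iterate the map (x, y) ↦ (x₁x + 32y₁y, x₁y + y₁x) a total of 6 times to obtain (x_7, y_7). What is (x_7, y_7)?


Step 1: Find the fundamental solution (x₁, y₁) of x² - 32y² = 1.
  Expand √32 as a continued fraction. a₀ = ⌊√32⌋ = 5; iterate m_{k+1} = d_k·a_k − m_k, d_{k+1} = (32 − m_{k+1}²)/d_k, a_{k+1} = ⌊(a₀ + m_{k+1})/d_{k+1}⌋ (starting m₀ = 0, d₀ = 1), with convergents p_k = a_k·p_{k-1} + p_{k-2}, q_k = a_k·q_{k-1} + q_{k-2} (p₋₁ = 1, q₋₁ = 0):
  k = 0: a₀ = 5; p₀/q₀ = 5/1; p₀² − 32·q₀² = 25 − 32 = -7.
  k = 1: m = 5, d = 7, a = ⌊(5 + 5)/7⌋ = 1; p/q = (1·5 + 1)/(1·1 + 0) = 6/1; p² − 32·q² = 36 − 32 = 4.
  k = 2: m = 2, d = 4, a = ⌊(5 + 2)/4⌋ = 1; p/q = (1·6 + 5)/(1·1 + 1) = 11/2; p² − 32·q² = 121 − 128 = -7.
  k = 3: m = 2, d = 7, a = ⌊(5 + 2)/7⌋ = 1; p/q = (1·11 + 6)/(1·2 + 1) = 17/3; p² − 32·q² = 289 − 288 = 1.
  The first convergent with p² − 32·q² = 1 gives the fundamental solution (x₁, y₁) = (17, 3).
Step 2: Apply the recurrence (x_{n+1}, y_{n+1}) = (x₁x_n + 32y₁y_n, x₁y_n + y₁x_n) repeatedly.
  From (x_1, y_1) = (17, 3): x_2 = 17·17 + 32·3·3 = 577; y_2 = 17·3 + 3·17 = 102.
  From (x_2, y_2) = (577, 102): x_3 = 17·577 + 32·3·102 = 19601; y_3 = 17·102 + 3·577 = 3465.
  From (x_3, y_3) = (19601, 3465): x_4 = 17·19601 + 32·3·3465 = 665857; y_4 = 17·3465 + 3·19601 = 117708.
  From (x_4, y_4) = (665857, 117708): x_5 = 17·665857 + 32·3·117708 = 22619537; y_5 = 17·117708 + 3·665857 = 3998607.
  From (x_5, y_5) = (22619537, 3998607): x_6 = 17·22619537 + 32·3·3998607 = 768398401; y_6 = 17·3998607 + 3·22619537 = 135834930.
  From (x_6, y_6) = (768398401, 135834930): x_7 = 17·768398401 + 32·3·135834930 = 26102926097; y_7 = 17·135834930 + 3·768398401 = 4614389013.
Step 3: Verify x_7² - 32·y_7² = 681362750825443653409 - 681362750825443653408 = 1 (should be 1). ✓

(x_1, y_1) = (17, 3); (x_7, y_7) = (26102926097, 4614389013).


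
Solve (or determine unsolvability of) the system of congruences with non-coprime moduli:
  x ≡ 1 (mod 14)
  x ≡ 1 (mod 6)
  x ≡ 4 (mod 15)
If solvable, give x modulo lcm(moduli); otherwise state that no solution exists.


Moduli 14, 6, 15 are not pairwise coprime, so CRT works modulo lcm(m_i) when all pairwise compatibility conditions hold.
Pairwise compatibility: gcd(m_i, m_j) must divide a_i - a_j for every pair.
Merge one congruence at a time:
  Start: x ≡ 1 (mod 14).
  Combine with x ≡ 1 (mod 6): gcd(14, 6) = 2; 1 - 1 = 0, which IS divisible by 2, so compatible.
    Write x = 1 + 14·t and substitute into x ≡ 1 (mod 6): 14·t ≡ 1 − 1 = 0 (mod 6).
    Divide the congruence (and modulus) by g = 2: 7·t ≡ 0 (mod 3).
    Reduce coefficients mod 3: 1·t ≡ 0 (mod 3).
    So t ≡ 0 (mod 3).
    Then x = 1 + 14·0 = 1, valid modulo lcm(14, 6) = 42: x ≡ 1 (mod 42).
  Combine with x ≡ 4 (mod 15): gcd(42, 15) = 3; 4 - 1 = 3, which IS divisible by 3, so compatible.
    Write x = 1 + 42·t and substitute into x ≡ 4 (mod 15): 42·t ≡ 4 − 1 = 3 (mod 15).
    Divide the congruence (and modulus) by g = 3: 14·t ≡ 1 (mod 5).
    Reduce coefficients mod 5: 4·t ≡ 1 (mod 5).
    The inverse of 4 mod 5 is 4 (since 4·4 = 16 = 3·5 + 1), so t ≡ 4·1 = 4 ≡ 4 (mod 5).
    Then x = 1 + 42·4 = 169, valid modulo lcm(42, 15) = 210: x ≡ 169 (mod 210).
Verify: 169 mod 14 = 1, 169 mod 6 = 1, 169 mod 15 = 4.

x ≡ 169 (mod 210).


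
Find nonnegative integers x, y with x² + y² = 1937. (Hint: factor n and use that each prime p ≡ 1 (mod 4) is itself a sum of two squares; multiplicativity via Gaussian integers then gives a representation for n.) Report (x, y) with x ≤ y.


Step 1: Factor n = 1937 = 13 · 149.
Step 2: Check the mod-4 condition on each prime factor: 13 ≡ 1 (mod 4), exponent 1; 149 ≡ 1 (mod 4), exponent 1.
All primes ≡ 3 (mod 4) appear to even exponent (or don't appear), so by the two-squares theorem n IS expressible as a sum of two squares.
Step 3: Build a representation. Here n = 13 · 149 is a product of primes ≡ 1 (mod 4). Each prime p ≡ 1 (mod 4) is itself a sum of two squares; find a² by testing p − a² for a perfect square:
  13: 13 − 1² = 12, 13 − 2² = 9 = 3² ⇒ 13 = 2² + 3².
  149: 149 − 1² = 148, 149 − 2² = 145, 149 − 3² = 140, 149 − 4² = 133, 149 − 5² = 124, 149 − 6² = 113, 149 − 7² = 100 = 10² ⇒ 149 = 7² + 10².
  Combine using the Brahmagupta–Fibonacci identity (a² + b²)(c² + d²) = (ac − bd)² + (ad + bc)² = (ac + bd)² + (ad − bc)²:
  13 · 149 = 1937: from (2² + 3²)(7² + 10²), take (2·7 − 3·10, 2·10 + 3·7) = (14 − 30, 20 + 21) = (-16, 41); dropping signs (only squares matter) gives (16, 41); check 16² + 41² = 256 + 1681 = 1937 ✓.
Step 4: Order so x ≤ y and verify: 16² + 41² = 256 + 1681 = 1937 = n. ✓

n = 1937 = 16² + 41² (one valid representation with x ≤ y).


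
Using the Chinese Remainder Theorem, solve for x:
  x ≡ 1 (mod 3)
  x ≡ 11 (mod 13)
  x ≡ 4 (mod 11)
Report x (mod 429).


Moduli 3, 13, 11 are pairwise coprime; by CRT there is a unique solution modulo M = 3 · 13 · 11 = 429.
Solve pairwise, accumulating the modulus:
  Start with x ≡ 1 (mod 3).
  Combine with x ≡ 11 (mod 13): since gcd(3, 13) = 1, we get a unique residue mod 39.
    Write x = 1 + 3·t and substitute into x ≡ 11 (mod 13): 3·t ≡ 11 − 1 = 10 (mod 13).
    The inverse of 3 mod 13 is 9 (since 3·9 = 27 = 2·13 + 1), so t ≡ 9·10 = 90 ≡ 12 (mod 13).
    Then x = 1 + 3·12 = 37, valid modulo lcm(3, 13) = 39: x ≡ 37 (mod 39).
  Combine with x ≡ 4 (mod 11): since gcd(39, 11) = 1, we get a unique residue mod 429.
    Write x = 37 + 39·t and substitute into x ≡ 4 (mod 11): 39·t ≡ 4 − 37 = -33 (mod 11).
    Reduce coefficients mod 11: 6·t ≡ 0 (mod 11).
    The inverse of 6 mod 11 is 2 (since 6·2 = 12 = 1·11 + 1), so t ≡ 2·0 = 0 ≡ 0 (mod 11).
    Then x = 37 + 39·0 = 37, valid modulo lcm(39, 11) = 429: x ≡ 37 (mod 429).
Verify: 37 mod 3 = 1 ✓, 37 mod 13 = 11 ✓, 37 mod 11 = 4 ✓.

x ≡ 37 (mod 429).


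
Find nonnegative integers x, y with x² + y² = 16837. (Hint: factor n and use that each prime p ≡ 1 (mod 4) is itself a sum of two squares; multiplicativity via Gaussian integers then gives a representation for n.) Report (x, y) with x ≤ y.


Step 1: Factor n = 16837 = 113 · 149.
Step 2: Check the mod-4 condition on each prime factor: 113 ≡ 1 (mod 4), exponent 1; 149 ≡ 1 (mod 4), exponent 1.
All primes ≡ 3 (mod 4) appear to even exponent (or don't appear), so by the two-squares theorem n IS expressible as a sum of two squares.
Step 3: Build a representation. Here n = 113 · 149 is a product of primes ≡ 1 (mod 4). Each prime p ≡ 1 (mod 4) is itself a sum of two squares; find a² by testing p − a² for a perfect square:
  113: 113 − 1² = 112, 113 − 2² = 109, 113 − 3² = 104, 113 − 4² = 97, 113 − 5² = 88, 113 − 6² = 77, 113 − 7² = 64 = 8² ⇒ 113 = 7² + 8².
  149: 149 − 1² = 148, 149 − 2² = 145, 149 − 3² = 140, 149 − 4² = 133, 149 − 5² = 124, 149 − 6² = 113, 149 − 7² = 100 = 10² ⇒ 149 = 7² + 10².
  Combine using the Brahmagupta–Fibonacci identity (a² + b²)(c² + d²) = (ac − bd)² + (ad + bc)² = (ac + bd)² + (ad − bc)²:
  113 · 149 = 16837: from (7² + 8²)(7² + 10²), take (7·7 − 8·10, 7·10 + 8·7) = (49 − 80, 70 + 56) = (-31, 126); dropping signs (only squares matter) gives (31, 126); check 31² + 126² = 961 + 15876 = 16837 ✓.
Step 4: Order so x ≤ y and verify: 31² + 126² = 961 + 15876 = 16837 = n. ✓

n = 16837 = 31² + 126² (one valid representation with x ≤ y).


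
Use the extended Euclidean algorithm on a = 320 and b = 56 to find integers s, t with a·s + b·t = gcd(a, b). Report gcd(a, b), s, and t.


Euclidean algorithm on (320, 56) — divide until remainder is 0:
  320 = 5 · 56 + 40
  56 = 1 · 40 + 16
  40 = 2 · 16 + 8
  16 = 2 · 8 + 0
gcd(320, 56) = 8.
Track Bezout coefficients alongside the remainders: start with r₀ = 320 = a·1 + b·0 (s = 1, t = 0) and r₁ = 56 = a·0 + b·1 (s = 0, t = 1); each new remainder r_{k+1} = r_{k-1} − q_k·r_k inherits s_{k+1} = s_{k-1} − q_k·s_k, t_{k+1} = t_{k-1} − q_k·t_k, so r_k = a·s_k + b·t_k at every step:
  q = 5: r = 40, s = 1 − 5·0 = 1, t = 0 − 5·1 = -5  (check: 320·1 + 56·(-5) = 40)
  q = 1: r = 16, s = 0 − 1·1 = -1, t = 1 − 1·(-5) = 6  (check: 320·(-1) + 56·6 = 16)
  q = 2: r = 8, s = 1 − 2·(-1) = 3, t = -5 − 2·6 = -17  (check: 320·3 + 56·(-17) = 8)
The row with r = 8 (the gcd) gives the Bezout coefficients s = 3, t = -17.
Result: 320 · (3) + 56 · (-17) = 8.

gcd(320, 56) = 8; s = 3, t = -17 (check: 320·3 + 56·(-17) = 8).


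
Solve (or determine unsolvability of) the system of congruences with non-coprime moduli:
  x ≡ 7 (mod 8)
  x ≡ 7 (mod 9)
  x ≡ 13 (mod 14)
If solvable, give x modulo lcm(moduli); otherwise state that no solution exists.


Moduli 8, 9, 14 are not pairwise coprime, so CRT works modulo lcm(m_i) when all pairwise compatibility conditions hold.
Pairwise compatibility: gcd(m_i, m_j) must divide a_i - a_j for every pair.
Merge one congruence at a time:
  Start: x ≡ 7 (mod 8).
  Combine with x ≡ 7 (mod 9): gcd(8, 9) = 1; 7 - 7 = 0, which IS divisible by 1, so compatible.
    Write x = 7 + 8·t and substitute into x ≡ 7 (mod 9): 8·t ≡ 7 − 7 = 0 (mod 9).
    The inverse of 8 mod 9 is 8 (since 8·8 = 64 = 7·9 + 1), so t ≡ 8·0 = 0 ≡ 0 (mod 9).
    Then x = 7 + 8·0 = 7, valid modulo lcm(8, 9) = 72: x ≡ 7 (mod 72).
  Combine with x ≡ 13 (mod 14): gcd(72, 14) = 2; 13 - 7 = 6, which IS divisible by 2, so compatible.
    Write x = 7 + 72·t and substitute into x ≡ 13 (mod 14): 72·t ≡ 13 − 7 = 6 (mod 14).
    Divide the congruence (and modulus) by g = 2: 36·t ≡ 3 (mod 7).
    Reduce coefficients mod 7: 1·t ≡ 3 (mod 7).
    So t ≡ 3 (mod 7).
    Then x = 7 + 72·3 = 223, valid modulo lcm(72, 14) = 504: x ≡ 223 (mod 504).
Verify: 223 mod 8 = 7, 223 mod 9 = 7, 223 mod 14 = 13.

x ≡ 223 (mod 504).


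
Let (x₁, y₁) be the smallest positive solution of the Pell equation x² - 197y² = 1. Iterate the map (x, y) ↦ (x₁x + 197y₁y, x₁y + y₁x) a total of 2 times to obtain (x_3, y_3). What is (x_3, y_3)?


Step 1: Find the fundamental solution (x₁, y₁) of x² - 197y² = 1.
  Expand √197 as a continued fraction. a₀ = ⌊√197⌋ = 14; iterate m_{k+1} = d_k·a_k − m_k, d_{k+1} = (197 − m_{k+1}²)/d_k, a_{k+1} = ⌊(a₀ + m_{k+1})/d_{k+1}⌋ (starting m₀ = 0, d₀ = 1), with convergents p_k = a_k·p_{k-1} + p_{k-2}, q_k = a_k·q_{k-1} + q_{k-2} (p₋₁ = 1, q₋₁ = 0):
  k = 0: a₀ = 14; p₀/q₀ = 14/1; p₀² − 197·q₀² = 196 − 197 = -1.
  k = 1: m = 14, d = 1, a = ⌊(14 + 14)/1⌋ = 28; p/q = (28·14 + 1)/(28·1 + 0) = 393/28; p² − 197·q² = 154449 − 154448 = 1.
  The first convergent with p² − 197·q² = 1 gives the fundamental solution (x₁, y₁) = (393, 28).
Step 2: Apply the recurrence (x_{n+1}, y_{n+1}) = (x₁x_n + 197y₁y_n, x₁y_n + y₁x_n) repeatedly.
  From (x_1, y_1) = (393, 28): x_2 = 393·393 + 197·28·28 = 308897; y_2 = 393·28 + 28·393 = 22008.
  From (x_2, y_2) = (308897, 22008): x_3 = 393·308897 + 197·28·22008 = 242792649; y_3 = 393·22008 + 28·308897 = 17298260.
Step 3: Verify x_3² - 197·y_3² = 58948270408437201 - 58948270408437200 = 1 (should be 1). ✓

(x_1, y_1) = (393, 28); (x_3, y_3) = (242792649, 17298260).


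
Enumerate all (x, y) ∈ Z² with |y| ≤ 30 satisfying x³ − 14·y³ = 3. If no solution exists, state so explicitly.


The equation is x³ - 14y³ = 3. For fixed y, x³ = 14·y³ + 3, so a solution requires the RHS to be a perfect cube.
Strategy: iterate y from -30 to 30, compute RHS = 14·y³ + 3, and check whether it is a (positive or negative) perfect cube.
Check small values of y:
  y = 0: RHS = 3 is not a perfect cube.
  y = 1: RHS = 17 is not a perfect cube.
  y = -1: RHS = -11 is not a perfect cube.
  y = 2: RHS = 115 is not a perfect cube.
  y = -2: RHS = -109 is not a perfect cube.
  y = 3: RHS = 381 is not a perfect cube.
  y = -3: RHS = -375 is not a perfect cube.
Continuing the search up to |y| = 30 finds no solutions either.
No (x, y) in the scanned range satisfies the equation.

No integer solutions with |y| ≤ 30.


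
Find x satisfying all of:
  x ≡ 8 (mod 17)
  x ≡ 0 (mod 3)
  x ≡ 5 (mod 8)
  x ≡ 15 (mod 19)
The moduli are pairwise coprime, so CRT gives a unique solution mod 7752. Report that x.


Product of moduli M = 17 · 3 · 8 · 19 = 7752.
Merge one congruence at a time:
  Start: x ≡ 8 (mod 17).
  Combine with x ≡ 0 (mod 3); new modulus lcm = 51.
    Write x = 8 + 17·t and substitute into x ≡ 0 (mod 3): 17·t ≡ 0 − 8 = -8 (mod 3).
    Reduce coefficients mod 3: 2·t ≡ 1 (mod 3).
    The inverse of 2 mod 3 is 2 (since 2·2 = 4 = 1·3 + 1), so t ≡ 2·1 = 2 ≡ 2 (mod 3).
    Then x = 8 + 17·2 = 42, valid modulo lcm(17, 3) = 51: x ≡ 42 (mod 51).
  Combine with x ≡ 5 (mod 8); new modulus lcm = 408.
    Write x = 42 + 51·t and substitute into x ≡ 5 (mod 8): 51·t ≡ 5 − 42 = -37 (mod 8).
    Reduce coefficients mod 8: 3·t ≡ 3 (mod 8).
    The inverse of 3 mod 8 is 3 (since 3·3 = 9 = 1·8 + 1), so t ≡ 3·3 = 9 ≡ 1 (mod 8).
    Then x = 42 + 51·1 = 93, valid modulo lcm(51, 8) = 408: x ≡ 93 (mod 408).
  Combine with x ≡ 15 (mod 19); new modulus lcm = 7752.
    Write x = 93 + 408·t and substitute into x ≡ 15 (mod 19): 408·t ≡ 15 − 93 = -78 (mod 19).
    Reduce coefficients mod 19: 9·t ≡ 17 (mod 19).
    The inverse of 9 mod 19 is 17 (since 9·17 = 153 = 8·19 + 1), so t ≡ 17·17 = 289 ≡ 4 (mod 19).
    Then x = 93 + 408·4 = 1725, valid modulo lcm(408, 19) = 7752: x ≡ 1725 (mod 7752).
Verify against each original: 1725 mod 17 = 8, 1725 mod 3 = 0, 1725 mod 8 = 5, 1725 mod 19 = 15.

x ≡ 1725 (mod 7752).


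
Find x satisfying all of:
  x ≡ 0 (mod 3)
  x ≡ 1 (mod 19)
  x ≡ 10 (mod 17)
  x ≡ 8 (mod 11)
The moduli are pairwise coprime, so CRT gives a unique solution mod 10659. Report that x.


Product of moduli M = 3 · 19 · 17 · 11 = 10659.
Merge one congruence at a time:
  Start: x ≡ 0 (mod 3).
  Combine with x ≡ 1 (mod 19); new modulus lcm = 57.
    Write x = 0 + 3·t and substitute into x ≡ 1 (mod 19): 3·t ≡ 1 − 0 = 1 (mod 19).
    The inverse of 3 mod 19 is 13 (since 3·13 = 39 = 2·19 + 1), so t ≡ 13·1 = 13 ≡ 13 (mod 19).
    Then x = 0 + 3·13 = 39, valid modulo lcm(3, 19) = 57: x ≡ 39 (mod 57).
  Combine with x ≡ 10 (mod 17); new modulus lcm = 969.
    Write x = 39 + 57·t and substitute into x ≡ 10 (mod 17): 57·t ≡ 10 − 39 = -29 (mod 17).
    Reduce coefficients mod 17: 6·t ≡ 5 (mod 17).
    The inverse of 6 mod 17 is 3 (since 6·3 = 18 = 1·17 + 1), so t ≡ 3·5 = 15 ≡ 15 (mod 17).
    Then x = 39 + 57·15 = 894, valid modulo lcm(57, 17) = 969: x ≡ 894 (mod 969).
  Combine with x ≡ 8 (mod 11); new modulus lcm = 10659.
    Write x = 894 + 969·t and substitute into x ≡ 8 (mod 11): 969·t ≡ 8 − 894 = -886 (mod 11).
    Reduce coefficients mod 11: 1·t ≡ 5 (mod 11).
    So t ≡ 5 (mod 11).
    Then x = 894 + 969·5 = 5739, valid modulo lcm(969, 11) = 10659: x ≡ 5739 (mod 10659).
Verify against each original: 5739 mod 3 = 0, 5739 mod 19 = 1, 5739 mod 17 = 10, 5739 mod 11 = 8.

x ≡ 5739 (mod 10659).


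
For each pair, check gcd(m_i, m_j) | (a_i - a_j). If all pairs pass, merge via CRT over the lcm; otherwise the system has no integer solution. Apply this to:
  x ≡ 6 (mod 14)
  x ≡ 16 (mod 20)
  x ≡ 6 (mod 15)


Moduli 14, 20, 15 are not pairwise coprime, so CRT works modulo lcm(m_i) when all pairwise compatibility conditions hold.
Pairwise compatibility: gcd(m_i, m_j) must divide a_i - a_j for every pair.
Merge one congruence at a time:
  Start: x ≡ 6 (mod 14).
  Combine with x ≡ 16 (mod 20): gcd(14, 20) = 2; 16 - 6 = 10, which IS divisible by 2, so compatible.
    Write x = 6 + 14·t and substitute into x ≡ 16 (mod 20): 14·t ≡ 16 − 6 = 10 (mod 20).
    Divide the congruence (and modulus) by g = 2: 7·t ≡ 5 (mod 10).
    The inverse of 7 mod 10 is 3 (since 7·3 = 21 = 2·10 + 1), so t ≡ 3·5 = 15 ≡ 5 (mod 10).
    Then x = 6 + 14·5 = 76, valid modulo lcm(14, 20) = 140: x ≡ 76 (mod 140).
  Combine with x ≡ 6 (mod 15): gcd(140, 15) = 5; 6 - 76 = -70, which IS divisible by 5, so compatible.
    Write x = 76 + 140·t and substitute into x ≡ 6 (mod 15): 140·t ≡ 6 − 76 = -70 (mod 15).
    Divide the congruence (and modulus) by g = 5: 28·t ≡ -14 (mod 3).
    Reduce coefficients mod 3: 1·t ≡ 1 (mod 3).
    So t ≡ 1 (mod 3).
    Then x = 76 + 140·1 = 216, valid modulo lcm(140, 15) = 420: x ≡ 216 (mod 420).
Verify: 216 mod 14 = 6, 216 mod 20 = 16, 216 mod 15 = 6.

x ≡ 216 (mod 420).


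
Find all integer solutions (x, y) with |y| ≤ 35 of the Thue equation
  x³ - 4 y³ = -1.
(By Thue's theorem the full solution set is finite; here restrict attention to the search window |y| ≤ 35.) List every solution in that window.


The equation is x³ - 4y³ = -1. For fixed y, x³ = 4·y³ − 1, so a solution requires the RHS to be a perfect cube.
Strategy: iterate y from -35 to 35, compute RHS = 4·y³ − 1, and check whether it is a (positive or negative) perfect cube.
Check small values of y:
  y = 0: RHS = -1 = (-1)³ ⇒ x = -1 works.
  y = 1: RHS = 3 is not a perfect cube.
  y = -1: RHS = -5 is not a perfect cube.
  y = 2: RHS = 31 is not a perfect cube.
  y = -2: RHS = -33 is not a perfect cube.
  y = 3: RHS = 107 is not a perfect cube.
  y = -3: RHS = -109 is not a perfect cube.
Continuing the search up to |y| = 35 finds no further solutions beyond those listed.
Collected solutions: (-1, 0).

Solutions (with |y| ≤ 35): (-1, 0).


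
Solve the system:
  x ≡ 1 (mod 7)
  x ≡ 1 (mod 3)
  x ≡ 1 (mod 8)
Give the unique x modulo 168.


Moduli 7, 3, 8 are pairwise coprime; by CRT there is a unique solution modulo M = 7 · 3 · 8 = 168.
Solve pairwise, accumulating the modulus:
  Start with x ≡ 1 (mod 7).
  Combine with x ≡ 1 (mod 3): since gcd(7, 3) = 1, we get a unique residue mod 21.
    Write x = 1 + 7·t and substitute into x ≡ 1 (mod 3): 7·t ≡ 1 − 1 = 0 (mod 3).
    Reduce coefficients mod 3: 1·t ≡ 0 (mod 3).
    So t ≡ 0 (mod 3).
    Then x = 1 + 7·0 = 1, valid modulo lcm(7, 3) = 21: x ≡ 1 (mod 21).
  Combine with x ≡ 1 (mod 8): since gcd(21, 8) = 1, we get a unique residue mod 168.
    Write x = 1 + 21·t and substitute into x ≡ 1 (mod 8): 21·t ≡ 1 − 1 = 0 (mod 8).
    Reduce coefficients mod 8: 5·t ≡ 0 (mod 8).
    The inverse of 5 mod 8 is 5 (since 5·5 = 25 = 3·8 + 1), so t ≡ 5·0 = 0 ≡ 0 (mod 8).
    Then x = 1 + 21·0 = 1, valid modulo lcm(21, 8) = 168: x ≡ 1 (mod 168).
Verify: 1 mod 7 = 1 ✓, 1 mod 3 = 1 ✓, 1 mod 8 = 1 ✓.

x ≡ 1 (mod 168).


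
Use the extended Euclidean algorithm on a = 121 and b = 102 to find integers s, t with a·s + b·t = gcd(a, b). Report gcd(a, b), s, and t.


Euclidean algorithm on (121, 102) — divide until remainder is 0:
  121 = 1 · 102 + 19
  102 = 5 · 19 + 7
  19 = 2 · 7 + 5
  7 = 1 · 5 + 2
  5 = 2 · 2 + 1
  2 = 2 · 1 + 0
gcd(121, 102) = 1.
Track Bezout coefficients alongside the remainders: start with r₀ = 121 = a·1 + b·0 (s = 1, t = 0) and r₁ = 102 = a·0 + b·1 (s = 0, t = 1); each new remainder r_{k+1} = r_{k-1} − q_k·r_k inherits s_{k+1} = s_{k-1} − q_k·s_k, t_{k+1} = t_{k-1} − q_k·t_k, so r_k = a·s_k + b·t_k at every step:
  q = 1: r = 19, s = 1 − 1·0 = 1, t = 0 − 1·1 = -1  (check: 121·1 + 102·(-1) = 19)
  q = 5: r = 7, s = 0 − 5·1 = -5, t = 1 − 5·(-1) = 6  (check: 121·(-5) + 102·6 = 7)
  q = 2: r = 5, s = 1 − 2·(-5) = 11, t = -1 − 2·6 = -13  (check: 121·11 + 102·(-13) = 5)
  q = 1: r = 2, s = -5 − 1·11 = -16, t = 6 − 1·(-13) = 19  (check: 121·(-16) + 102·19 = 2)
  q = 2: r = 1, s = 11 − 2·(-16) = 43, t = -13 − 2·19 = -51  (check: 121·43 + 102·(-51) = 1)
The row with r = 1 (the gcd) gives the Bezout coefficients s = 43, t = -51.
Result: 121 · (43) + 102 · (-51) = 1.

gcd(121, 102) = 1; s = 43, t = -51 (check: 121·43 + 102·(-51) = 1).


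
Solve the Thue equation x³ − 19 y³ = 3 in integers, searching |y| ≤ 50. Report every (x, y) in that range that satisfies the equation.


The equation is x³ - 19y³ = 3. For fixed y, x³ = 19·y³ + 3, so a solution requires the RHS to be a perfect cube.
Strategy: iterate y from -50 to 50, compute RHS = 19·y³ + 3, and check whether it is a (positive or negative) perfect cube.
Check small values of y:
  y = 0: RHS = 3 is not a perfect cube.
  y = 1: RHS = 22 is not a perfect cube.
  y = -1: RHS = -16 is not a perfect cube.
  y = 2: RHS = 155 is not a perfect cube.
  y = -2: RHS = -149 is not a perfect cube.
  y = 3: RHS = 516 is not a perfect cube.
  y = -3: RHS = -510 is not a perfect cube.
Continuing the search up to |y| = 50 finds no solutions either.
No (x, y) in the scanned range satisfies the equation.

No integer solutions with |y| ≤ 50.


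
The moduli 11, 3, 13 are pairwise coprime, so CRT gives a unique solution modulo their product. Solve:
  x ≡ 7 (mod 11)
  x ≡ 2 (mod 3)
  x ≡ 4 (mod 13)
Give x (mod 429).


Moduli 11, 3, 13 are pairwise coprime; by CRT there is a unique solution modulo M = 11 · 3 · 13 = 429.
Solve pairwise, accumulating the modulus:
  Start with x ≡ 7 (mod 11).
  Combine with x ≡ 2 (mod 3): since gcd(11, 3) = 1, we get a unique residue mod 33.
    Write x = 7 + 11·t and substitute into x ≡ 2 (mod 3): 11·t ≡ 2 − 7 = -5 (mod 3).
    Reduce coefficients mod 3: 2·t ≡ 1 (mod 3).
    The inverse of 2 mod 3 is 2 (since 2·2 = 4 = 1·3 + 1), so t ≡ 2·1 = 2 ≡ 2 (mod 3).
    Then x = 7 + 11·2 = 29, valid modulo lcm(11, 3) = 33: x ≡ 29 (mod 33).
  Combine with x ≡ 4 (mod 13): since gcd(33, 13) = 1, we get a unique residue mod 429.
    Write x = 29 + 33·t and substitute into x ≡ 4 (mod 13): 33·t ≡ 4 − 29 = -25 (mod 13).
    Reduce coefficients mod 13: 7·t ≡ 1 (mod 13).
    The inverse of 7 mod 13 is 2 (since 7·2 = 14 = 1·13 + 1), so t ≡ 2·1 = 2 ≡ 2 (mod 13).
    Then x = 29 + 33·2 = 95, valid modulo lcm(33, 13) = 429: x ≡ 95 (mod 429).
Verify: 95 mod 11 = 7 ✓, 95 mod 3 = 2 ✓, 95 mod 13 = 4 ✓.

x ≡ 95 (mod 429).


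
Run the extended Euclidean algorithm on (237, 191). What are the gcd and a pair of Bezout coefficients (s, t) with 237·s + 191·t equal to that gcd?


Euclidean algorithm on (237, 191) — divide until remainder is 0:
  237 = 1 · 191 + 46
  191 = 4 · 46 + 7
  46 = 6 · 7 + 4
  7 = 1 · 4 + 3
  4 = 1 · 3 + 1
  3 = 3 · 1 + 0
gcd(237, 191) = 1.
Track Bezout coefficients alongside the remainders: start with r₀ = 237 = a·1 + b·0 (s = 1, t = 0) and r₁ = 191 = a·0 + b·1 (s = 0, t = 1); each new remainder r_{k+1} = r_{k-1} − q_k·r_k inherits s_{k+1} = s_{k-1} − q_k·s_k, t_{k+1} = t_{k-1} − q_k·t_k, so r_k = a·s_k + b·t_k at every step:
  q = 1: r = 46, s = 1 − 1·0 = 1, t = 0 − 1·1 = -1  (check: 237·1 + 191·(-1) = 46)
  q = 4: r = 7, s = 0 − 4·1 = -4, t = 1 − 4·(-1) = 5  (check: 237·(-4) + 191·5 = 7)
  q = 6: r = 4, s = 1 − 6·(-4) = 25, t = -1 − 6·5 = -31  (check: 237·25 + 191·(-31) = 4)
  q = 1: r = 3, s = -4 − 1·25 = -29, t = 5 − 1·(-31) = 36  (check: 237·(-29) + 191·36 = 3)
  q = 1: r = 1, s = 25 − 1·(-29) = 54, t = -31 − 1·36 = -67  (check: 237·54 + 191·(-67) = 1)
The row with r = 1 (the gcd) gives the Bezout coefficients s = 54, t = -67.
Result: 237 · (54) + 191 · (-67) = 1.

gcd(237, 191) = 1; s = 54, t = -67 (check: 237·54 + 191·(-67) = 1).


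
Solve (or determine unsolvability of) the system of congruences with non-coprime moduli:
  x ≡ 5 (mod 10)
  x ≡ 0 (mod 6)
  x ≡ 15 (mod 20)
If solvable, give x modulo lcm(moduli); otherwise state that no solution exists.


Moduli 10, 6, 20 are not pairwise coprime, so CRT works modulo lcm(m_i) when all pairwise compatibility conditions hold.
Pairwise compatibility: gcd(m_i, m_j) must divide a_i - a_j for every pair.
Merge one congruence at a time:
  Start: x ≡ 5 (mod 10).
  Combine with x ≡ 0 (mod 6): gcd(10, 6) = 2, and 0 - 5 = -5 is NOT divisible by 2.
    ⇒ system is inconsistent (no integer solution).

No solution (the system is inconsistent).


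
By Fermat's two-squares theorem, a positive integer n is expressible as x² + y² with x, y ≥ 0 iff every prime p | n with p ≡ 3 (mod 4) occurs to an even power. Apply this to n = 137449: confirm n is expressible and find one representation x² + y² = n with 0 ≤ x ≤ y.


Step 1: Factor n = 137449 = 13 · 97 · 109.
Step 2: Check the mod-4 condition on each prime factor: 13 ≡ 1 (mod 4), exponent 1; 97 ≡ 1 (mod 4), exponent 1; 109 ≡ 1 (mod 4), exponent 1.
All primes ≡ 3 (mod 4) appear to even exponent (or don't appear), so by the two-squares theorem n IS expressible as a sum of two squares.
Step 3: Build a representation. Here n = 13 · 97 · 109 is a product of primes ≡ 1 (mod 4). Each prime p ≡ 1 (mod 4) is itself a sum of two squares; find a² by testing p − a² for a perfect square:
  13: 13 − 1² = 12, 13 − 2² = 9 = 3² ⇒ 13 = 2² + 3².
  97: 97 − 1² = 96, 97 − 2² = 93, 97 − 3² = 88, 97 − 4² = 81 = 9² ⇒ 97 = 4² + 9².
  109: 109 − 1² = 108, 109 − 2² = 105, 109 − 3² = 100 = 10² ⇒ 109 = 3² + 10².
  Combine using the Brahmagupta–Fibonacci identity (a² + b²)(c² + d²) = (ac − bd)² + (ad + bc)² = (ac + bd)² + (ad − bc)²:
  13 · 97 = 1261: from (2² + 3²)(4² + 9²), take (2·4 − 3·9, 2·9 + 3·4) = (8 − 27, 18 + 12) = (-19, 30); dropping signs (only squares matter) gives (19, 30); check 19² + 30² = 361 + 900 = 1261 ✓.
  1261 · 109 = 137449: from (19² + 30²)(3² + 10²), take (19·3 − 30·10, 19·10 + 30·3) = (57 − 300, 190 + 90) = (-243, 280); dropping signs (only squares matter) gives (243, 280); check 243² + 280² = 59049 + 78400 = 137449 ✓.
Step 4: Order so x ≤ y and verify: 243² + 280² = 59049 + 78400 = 137449 = n. ✓

n = 137449 = 243² + 280² (one valid representation with x ≤ y).


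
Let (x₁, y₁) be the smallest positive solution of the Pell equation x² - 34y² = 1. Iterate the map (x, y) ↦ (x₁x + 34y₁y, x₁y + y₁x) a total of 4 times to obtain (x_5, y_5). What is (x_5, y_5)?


Step 1: Find the fundamental solution (x₁, y₁) of x² - 34y² = 1.
  Expand √34 as a continued fraction. a₀ = ⌊√34⌋ = 5; iterate m_{k+1} = d_k·a_k − m_k, d_{k+1} = (34 − m_{k+1}²)/d_k, a_{k+1} = ⌊(a₀ + m_{k+1})/d_{k+1}⌋ (starting m₀ = 0, d₀ = 1), with convergents p_k = a_k·p_{k-1} + p_{k-2}, q_k = a_k·q_{k-1} + q_{k-2} (p₋₁ = 1, q₋₁ = 0):
  k = 0: a₀ = 5; p₀/q₀ = 5/1; p₀² − 34·q₀² = 25 − 34 = -9.
  k = 1: m = 5, d = 9, a = ⌊(5 + 5)/9⌋ = 1; p/q = (1·5 + 1)/(1·1 + 0) = 6/1; p² − 34·q² = 36 − 34 = 2.
  k = 2: m = 4, d = 2, a = ⌊(5 + 4)/2⌋ = 4; p/q = (4·6 + 5)/(4·1 + 1) = 29/5; p² − 34·q² = 841 − 850 = -9.
  k = 3: m = 4, d = 9, a = ⌊(5 + 4)/9⌋ = 1; p/q = (1·29 + 6)/(1·5 + 1) = 35/6; p² − 34·q² = 1225 − 1224 = 1.
  The first convergent with p² − 34·q² = 1 gives the fundamental solution (x₁, y₁) = (35, 6).
Step 2: Apply the recurrence (x_{n+1}, y_{n+1}) = (x₁x_n + 34y₁y_n, x₁y_n + y₁x_n) repeatedly.
  From (x_1, y_1) = (35, 6): x_2 = 35·35 + 34·6·6 = 2449; y_2 = 35·6 + 6·35 = 420.
  From (x_2, y_2) = (2449, 420): x_3 = 35·2449 + 34·6·420 = 171395; y_3 = 35·420 + 6·2449 = 29394.
  From (x_3, y_3) = (171395, 29394): x_4 = 35·171395 + 34·6·29394 = 11995201; y_4 = 35·29394 + 6·171395 = 2057160.
  From (x_4, y_4) = (11995201, 2057160): x_5 = 35·11995201 + 34·6·2057160 = 839492675; y_5 = 35·2057160 + 6·11995201 = 143971806.
Step 3: Verify x_5² - 34·y_5² = 704747951378655625 - 704747951378655624 = 1 (should be 1). ✓

(x_1, y_1) = (35, 6); (x_5, y_5) = (839492675, 143971806).


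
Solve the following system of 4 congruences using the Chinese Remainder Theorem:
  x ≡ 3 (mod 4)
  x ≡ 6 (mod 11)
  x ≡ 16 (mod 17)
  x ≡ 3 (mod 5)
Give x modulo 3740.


Product of moduli M = 4 · 11 · 17 · 5 = 3740.
Merge one congruence at a time:
  Start: x ≡ 3 (mod 4).
  Combine with x ≡ 6 (mod 11); new modulus lcm = 44.
    Write x = 3 + 4·t and substitute into x ≡ 6 (mod 11): 4·t ≡ 6 − 3 = 3 (mod 11).
    The inverse of 4 mod 11 is 3 (since 4·3 = 12 = 1·11 + 1), so t ≡ 3·3 = 9 ≡ 9 (mod 11).
    Then x = 3 + 4·9 = 39, valid modulo lcm(4, 11) = 44: x ≡ 39 (mod 44).
  Combine with x ≡ 16 (mod 17); new modulus lcm = 748.
    Write x = 39 + 44·t and substitute into x ≡ 16 (mod 17): 44·t ≡ 16 − 39 = -23 (mod 17).
    Reduce coefficients mod 17: 10·t ≡ 11 (mod 17).
    The inverse of 10 mod 17 is 12 (since 10·12 = 120 = 7·17 + 1), so t ≡ 12·11 = 132 ≡ 13 (mod 17).
    Then x = 39 + 44·13 = 611, valid modulo lcm(44, 17) = 748: x ≡ 611 (mod 748).
  Combine with x ≡ 3 (mod 5); new modulus lcm = 3740.
    Write x = 611 + 748·t and substitute into x ≡ 3 (mod 5): 748·t ≡ 3 − 611 = -608 (mod 5).
    Reduce coefficients mod 5: 3·t ≡ 2 (mod 5).
    The inverse of 3 mod 5 is 2 (since 3·2 = 6 = 1·5 + 1), so t ≡ 2·2 = 4 ≡ 4 (mod 5).
    Then x = 611 + 748·4 = 3603, valid modulo lcm(748, 5) = 3740: x ≡ 3603 (mod 3740).
Verify against each original: 3603 mod 4 = 3, 3603 mod 11 = 6, 3603 mod 17 = 16, 3603 mod 5 = 3.

x ≡ 3603 (mod 3740).
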